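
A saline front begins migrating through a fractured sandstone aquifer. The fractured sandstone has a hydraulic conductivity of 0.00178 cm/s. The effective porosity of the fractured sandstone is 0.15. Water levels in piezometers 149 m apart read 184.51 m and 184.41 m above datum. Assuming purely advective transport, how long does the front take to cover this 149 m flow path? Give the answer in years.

Convert K: 0.00178 cm/s × 864 = 1.538 m/day.
Hydraulic gradient i = (184.51 − 184.41) / 149 = 0.1 / 149 = 0.0006711.
Darcy flux q = K · i = 1.538 × 0.0006711 = 0.001032 m/day.
Seepage velocity v = q / n_e = 0.001032 / 0.15 = 0.006881 m/day.
Travel time t = L / v = 149 / 0.006881 = 21654 days = 59.28 years.

59.3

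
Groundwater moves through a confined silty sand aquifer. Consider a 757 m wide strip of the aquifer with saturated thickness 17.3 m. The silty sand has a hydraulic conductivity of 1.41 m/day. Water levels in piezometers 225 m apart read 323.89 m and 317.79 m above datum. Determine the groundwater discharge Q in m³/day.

Cross-sectional area A = 757 × 17.3 = 13096 m².
Hydraulic gradient i = (323.89 − 317.79) / 225 = 6.1 / 225 = 0.02711.
Darcy's law: Q = K · A · i = 1.410 × 13096 × 0.02711 = 500.6 m³/day.

501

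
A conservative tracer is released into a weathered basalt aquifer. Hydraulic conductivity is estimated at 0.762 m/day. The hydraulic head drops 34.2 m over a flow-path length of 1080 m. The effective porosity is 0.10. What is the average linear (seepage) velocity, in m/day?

0.241

Hydraulic gradient i = Δh / L = 34.2 / 1080 = 0.03167.
Darcy flux q = K · i = 0.7620 × 0.03167 = 0.02413 m/day.
Seepage velocity v = q / n_e = 0.02413 / 0.10 = 0.2413 m/day.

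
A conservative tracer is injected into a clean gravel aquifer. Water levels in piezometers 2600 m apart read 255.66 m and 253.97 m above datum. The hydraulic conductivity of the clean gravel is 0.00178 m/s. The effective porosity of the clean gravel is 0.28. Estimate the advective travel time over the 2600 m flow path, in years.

Convert K: 0.00178 m/s × 86400 = 153.8 m/day.
Hydraulic gradient i = (255.66 − 253.97) / 2600 = 1.69 / 2600 = 0.0006500.
Darcy flux q = K · i = 153.8 × 0.0006500 = 0.09996 m/day.
Seepage velocity v = q / n_e = 0.09996 / 0.28 = 0.3570 m/day.
Travel time t = L / v = 2600 / 0.3570 = 7283 days = 19.94 years.

19.9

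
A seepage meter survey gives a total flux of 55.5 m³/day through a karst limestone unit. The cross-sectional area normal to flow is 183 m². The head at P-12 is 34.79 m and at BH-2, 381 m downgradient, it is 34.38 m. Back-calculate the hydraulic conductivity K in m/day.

282

Hydraulic gradient i = (34.79 − 34.38) / 381 = 0.41 / 381 = 0.001076.
From Q = K·A·i, K = Q / (A·i) = 55.5 / (183.0 × 0.001076) = 281.8 m/day.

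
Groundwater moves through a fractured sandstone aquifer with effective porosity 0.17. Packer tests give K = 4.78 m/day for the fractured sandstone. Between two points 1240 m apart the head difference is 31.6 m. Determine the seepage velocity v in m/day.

Hydraulic gradient i = Δh / L = 31.6 / 1240 = 0.02548.
Darcy flux q = K · i = 4.780 × 0.02548 = 0.1218 m/day.
Seepage velocity v = q / n_e = 0.1218 / 0.17 = 0.7165 m/day.

0.717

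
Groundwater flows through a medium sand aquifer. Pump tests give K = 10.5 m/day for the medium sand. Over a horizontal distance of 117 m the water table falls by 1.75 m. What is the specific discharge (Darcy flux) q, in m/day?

Hydraulic gradient i = Δh / L = 1.75 / 117 = 0.01496.
Specific discharge q = K · i = 10.50 × 0.01496 = 0.1571 m/day.

0.157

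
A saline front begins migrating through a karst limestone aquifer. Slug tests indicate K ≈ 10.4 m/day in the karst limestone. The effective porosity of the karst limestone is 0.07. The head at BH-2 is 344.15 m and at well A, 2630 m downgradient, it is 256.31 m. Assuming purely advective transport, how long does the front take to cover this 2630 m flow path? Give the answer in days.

Hydraulic gradient i = (344.15 − 256.31) / 2630 = 87.84 / 2630 = 0.03340.
Darcy flux q = K · i = 10.40 × 0.03340 = 0.3474 m/day.
Seepage velocity v = q / n_e = 0.3474 / 0.07 = 4.962 m/day.
Travel time t = L / v = 2630 / 4.962 = 530.0 days.

530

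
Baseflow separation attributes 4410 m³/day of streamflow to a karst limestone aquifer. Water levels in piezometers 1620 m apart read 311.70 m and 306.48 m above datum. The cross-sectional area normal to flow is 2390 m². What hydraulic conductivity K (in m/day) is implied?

573

Hydraulic gradient i = (311.70 − 306.48) / 1620 = 5.22 / 1620 = 0.003222.
From Q = K·A·i, K = Q / (A·i) = 4410 / (2390 × 0.003222) = 572.6 m/day.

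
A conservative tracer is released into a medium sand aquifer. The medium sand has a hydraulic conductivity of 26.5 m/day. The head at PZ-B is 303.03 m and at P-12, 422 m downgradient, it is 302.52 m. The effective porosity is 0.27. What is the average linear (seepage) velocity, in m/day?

0.119

Hydraulic gradient i = (303.03 − 302.52) / 422 = 0.51 / 422 = 0.001209.
Darcy flux q = K · i = 26.50 × 0.001209 = 0.03203 m/day.
Seepage velocity v = q / n_e = 0.03203 / 0.27 = 0.1186 m/day.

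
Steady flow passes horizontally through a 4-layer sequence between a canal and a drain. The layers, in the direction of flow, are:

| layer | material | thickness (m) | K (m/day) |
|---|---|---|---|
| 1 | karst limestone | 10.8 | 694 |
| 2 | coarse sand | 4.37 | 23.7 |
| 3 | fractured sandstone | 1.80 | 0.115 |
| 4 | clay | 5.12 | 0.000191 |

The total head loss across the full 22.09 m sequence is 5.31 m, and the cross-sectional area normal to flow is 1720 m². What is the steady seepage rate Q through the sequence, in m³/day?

0.341

Flow is perpendicular to layering, so the layers act in series and the equivalent K is the thickness-weighted harmonic mean.
Total thickness L = 10.8 + 4.37 + 1.80 + 5.12 = 22.09 m.
Σ(b_i/K_i) = 10.8/694 + 4.37/23.7 + 1.80/0.115 + 5.12/0.000191 = 26822 d.
K_eq = L / Σ(b_i/K_i) = 22.09 / 26822 = 0.0008236 m/day.
Q = K_eq · A · (Δh/L) = 0.0008236 × 1720 × (5.31/22.09) = 0.3405 m³/day.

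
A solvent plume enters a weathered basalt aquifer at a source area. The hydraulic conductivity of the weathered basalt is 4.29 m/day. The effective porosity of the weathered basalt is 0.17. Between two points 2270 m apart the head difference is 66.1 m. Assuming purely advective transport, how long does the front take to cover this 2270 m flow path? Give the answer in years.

8.46

Hydraulic gradient i = Δh / L = 66.1 / 2270 = 0.02912.
Darcy flux q = K · i = 4.290 × 0.02912 = 0.1249 m/day.
Seepage velocity v = q / n_e = 0.1249 / 0.17 = 0.7348 m/day.
Travel time t = L / v = 2270 / 0.7348 = 3089 days = 8.458 years.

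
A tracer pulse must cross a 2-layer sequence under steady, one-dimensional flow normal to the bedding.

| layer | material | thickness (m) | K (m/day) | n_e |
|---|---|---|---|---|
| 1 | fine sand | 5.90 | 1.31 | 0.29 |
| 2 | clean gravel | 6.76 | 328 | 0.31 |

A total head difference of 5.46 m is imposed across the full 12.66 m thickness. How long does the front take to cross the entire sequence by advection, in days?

3.15

With flow normal to the layers, continuity requires the same specific discharge q through every layer.
Σ(b_i/K_i) = 5.90/1.31 + 6.76/328 = 4.524 d.
q = Δh / Σ(b_i/K_i) = 5.46 / 4.524 = 1.207 m/day.
In each layer the seepage velocity is v_i = q/n_i, so the layer transit time is t_i = b_i·n_i / q:
  layer 1 (fine sand): t_1 = 5.90 × 0.29 / 1.207 = 1.418 d
  layer 2 (clean gravel): t_2 = 6.76 × 0.31 / 1.207 = 1.737 d
Total t = Σ t_i = 3.154 days.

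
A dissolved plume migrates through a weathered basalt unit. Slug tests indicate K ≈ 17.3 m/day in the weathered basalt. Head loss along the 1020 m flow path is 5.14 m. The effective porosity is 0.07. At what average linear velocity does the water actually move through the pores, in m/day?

Hydraulic gradient i = Δh / L = 5.14 / 1020 = 0.005039.
Darcy flux q = K · i = 17.30 × 0.005039 = 0.08718 m/day.
Seepage velocity v = q / n_e = 0.08718 / 0.07 = 1.245 m/day.

1.25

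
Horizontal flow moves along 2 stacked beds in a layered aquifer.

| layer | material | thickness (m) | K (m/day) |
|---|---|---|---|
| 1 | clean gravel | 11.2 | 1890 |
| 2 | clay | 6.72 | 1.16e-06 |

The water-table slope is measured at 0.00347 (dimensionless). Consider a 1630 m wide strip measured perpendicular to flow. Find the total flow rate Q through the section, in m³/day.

Flow is parallel to layering, so each bed carries its own Darcy discharge and the transmissivities add.
Σ(K_i·b_i) = 1890×11.2 + 1.16e-06×6.72 = 21168 m²/day.
Hydraulic gradient i = 0.00347.
Q = Σ(K_i·b_i) · W · i = 21168 × 1630 × 0.003470 = 1.197e+05 m³/day.

120000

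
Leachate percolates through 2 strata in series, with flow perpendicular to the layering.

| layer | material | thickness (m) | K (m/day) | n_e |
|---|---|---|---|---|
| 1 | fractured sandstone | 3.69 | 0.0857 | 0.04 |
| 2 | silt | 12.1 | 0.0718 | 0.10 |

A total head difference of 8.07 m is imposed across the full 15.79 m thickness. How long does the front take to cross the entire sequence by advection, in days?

35.6

With flow normal to the layers, continuity requires the same specific discharge q through every layer.
Σ(b_i/K_i) = 3.69/0.0857 + 12.1/0.0718 = 211.6 d.
q = Δh / Σ(b_i/K_i) = 8.07 / 211.6 = 0.03814 m/day.
In each layer the seepage velocity is v_i = q/n_i, so the layer transit time is t_i = b_i·n_i / q:
  layer 1 (fractured sandstone): t_1 = 3.69 × 0.04 / 0.03814 = 3.870 d
  layer 2 (silt): t_2 = 12.1 × 0.10 / 0.03814 = 31.72 d
Total t = Σ t_i = 35.59 days.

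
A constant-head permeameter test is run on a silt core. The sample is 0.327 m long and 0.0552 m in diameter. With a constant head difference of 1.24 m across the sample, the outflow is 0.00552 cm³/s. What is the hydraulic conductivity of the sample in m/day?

Cross-sectional area A = π·(d/2)² = π × (0.0552/2)² = 0.002393 m².
Convert discharge: 0.00552 cm³/s = 5.520e-09 m³/s.
Darcy's law rearranged: K = Q·L / (A·Δh) = 5.520e-09 × 0.327 / (0.002393 × 1.24) = 6.083e-07 m/s = 0.05255 m/day.

0.0526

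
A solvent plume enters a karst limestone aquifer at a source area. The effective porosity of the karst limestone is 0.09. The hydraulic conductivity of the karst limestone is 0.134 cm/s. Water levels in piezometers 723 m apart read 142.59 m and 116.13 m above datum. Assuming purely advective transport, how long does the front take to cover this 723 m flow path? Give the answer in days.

15.4

Convert K: 0.134 cm/s × 864 = 115.8 m/day.
Hydraulic gradient i = (142.59 − 116.13) / 723 = 26.46 / 723 = 0.03660.
Darcy flux q = K · i = 115.8 × 0.03660 = 4.237 m/day.
Seepage velocity v = q / n_e = 4.237 / 0.09 = 47.08 m/day.
Travel time t = L / v = 723 / 47.08 = 15.36 days.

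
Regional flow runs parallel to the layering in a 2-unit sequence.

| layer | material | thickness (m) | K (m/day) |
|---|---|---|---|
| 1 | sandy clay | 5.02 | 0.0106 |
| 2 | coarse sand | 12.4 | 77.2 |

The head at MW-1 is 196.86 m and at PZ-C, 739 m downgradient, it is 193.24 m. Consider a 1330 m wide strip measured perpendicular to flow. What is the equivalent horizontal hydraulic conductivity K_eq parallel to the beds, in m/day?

Flow is parallel to layering, so each bed carries its own Darcy discharge and the transmissivities add.
Σ(K_i·b_i) = 0.0106×5.02 + 77.2×12.4 = 957.3 m²/day.
Total thickness b = 17.42 m, so K_eq = Σ(K_i·b_i)/b = 54.96 m/day.

55.0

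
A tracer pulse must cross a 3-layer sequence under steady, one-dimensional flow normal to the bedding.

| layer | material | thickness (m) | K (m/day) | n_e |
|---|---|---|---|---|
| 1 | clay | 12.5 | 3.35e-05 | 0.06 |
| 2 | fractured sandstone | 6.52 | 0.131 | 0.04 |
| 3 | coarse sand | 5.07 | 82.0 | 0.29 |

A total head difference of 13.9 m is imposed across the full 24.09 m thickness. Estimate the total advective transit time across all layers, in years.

With flow normal to the layers, continuity requires the same specific discharge q through every layer.
Σ(b_i/K_i) = 12.5/3.35e-05 + 6.52/0.131 + 5.07/82.0 = 3.732e+05 d.
q = Δh / Σ(b_i/K_i) = 13.9 / 3.732e+05 = 3.725e-05 m/day.
In each layer the seepage velocity is v_i = q/n_i, so the layer transit time is t_i = b_i·n_i / q:
  layer 1 (clay): t_1 = 12.5 × 0.06 / 3.725e-05 = 20136 d
  layer 2 (fractured sandstone): t_2 = 6.52 × 0.04 / 3.725e-05 = 7002 d
  layer 3 (coarse sand): t_3 = 5.07 × 0.29 / 3.725e-05 = 39474 d
Total t = Σ t_i = 66612 days = 182.4 years.

182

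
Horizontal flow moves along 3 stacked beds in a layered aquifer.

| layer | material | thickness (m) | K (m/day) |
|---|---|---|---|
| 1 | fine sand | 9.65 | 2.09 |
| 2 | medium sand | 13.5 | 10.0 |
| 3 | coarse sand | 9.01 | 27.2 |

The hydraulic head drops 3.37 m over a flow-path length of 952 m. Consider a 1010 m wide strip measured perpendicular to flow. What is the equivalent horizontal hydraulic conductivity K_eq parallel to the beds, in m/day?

Flow is parallel to layering, so each bed carries its own Darcy discharge and the transmissivities add.
Σ(K_i·b_i) = 2.09×9.65 + 10.0×13.5 + 27.2×9.01 = 400.2 m²/day.
Total thickness b = 32.16 m, so K_eq = Σ(K_i·b_i)/b = 12.45 m/day.

12.4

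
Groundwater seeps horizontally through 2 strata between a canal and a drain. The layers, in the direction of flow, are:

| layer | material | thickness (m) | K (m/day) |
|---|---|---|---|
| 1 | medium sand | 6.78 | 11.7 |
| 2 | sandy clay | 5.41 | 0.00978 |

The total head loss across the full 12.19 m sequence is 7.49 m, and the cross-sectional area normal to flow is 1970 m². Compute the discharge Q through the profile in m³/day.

Flow is perpendicular to layering, so the layers act in series and the equivalent K is the thickness-weighted harmonic mean.
Total thickness L = 6.78 + 5.41 = 12.19 m.
Σ(b_i/K_i) = 6.78/11.7 + 5.41/0.00978 = 553.7 d.
K_eq = L / Σ(b_i/K_i) = 12.19 / 553.7 = 0.02201 m/day.
Q = K_eq · A · (Δh/L) = 0.02201 × 1970 × (7.49/12.19) = 26.65 m³/day.

26.6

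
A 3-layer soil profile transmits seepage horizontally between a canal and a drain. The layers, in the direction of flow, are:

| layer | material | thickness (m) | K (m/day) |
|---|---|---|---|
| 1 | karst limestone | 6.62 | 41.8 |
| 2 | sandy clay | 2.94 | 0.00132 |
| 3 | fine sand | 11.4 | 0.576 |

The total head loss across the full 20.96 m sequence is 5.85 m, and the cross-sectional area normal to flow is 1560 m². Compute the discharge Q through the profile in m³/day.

4.06

Flow is perpendicular to layering, so the layers act in series and the equivalent K is the thickness-weighted harmonic mean.
Total thickness L = 6.62 + 2.94 + 11.4 = 20.96 m.
Σ(b_i/K_i) = 6.62/41.8 + 2.94/0.00132 + 11.4/0.576 = 2247 d.
K_eq = L / Σ(b_i/K_i) = 20.96 / 2247 = 0.009327 m/day.
Q = K_eq · A · (Δh/L) = 0.009327 × 1560 × (5.85/20.96) = 4.061 m³/day.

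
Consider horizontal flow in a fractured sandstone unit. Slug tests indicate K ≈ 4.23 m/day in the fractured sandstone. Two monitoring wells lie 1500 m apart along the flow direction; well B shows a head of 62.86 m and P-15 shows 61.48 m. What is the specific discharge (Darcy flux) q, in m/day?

0.00389

Hydraulic gradient i = (62.86 − 61.48) / 1500 = 1.38 / 1500 = 0.0009200.
Specific discharge q = K · i = 4.230 × 0.0009200 = 0.003892 m/day.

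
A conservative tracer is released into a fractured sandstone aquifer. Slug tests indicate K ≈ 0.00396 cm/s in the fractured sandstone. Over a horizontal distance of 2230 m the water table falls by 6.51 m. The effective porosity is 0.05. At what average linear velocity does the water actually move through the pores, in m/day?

0.200

Convert K: 0.00396 cm/s × 864 = 3.421 m/day.
Hydraulic gradient i = Δh / L = 6.51 / 2230 = 0.002919.
Darcy flux q = K · i = 3.421 × 0.002919 = 0.009988 m/day.
Seepage velocity v = q / n_e = 0.009988 / 0.05 = 0.1998 m/day.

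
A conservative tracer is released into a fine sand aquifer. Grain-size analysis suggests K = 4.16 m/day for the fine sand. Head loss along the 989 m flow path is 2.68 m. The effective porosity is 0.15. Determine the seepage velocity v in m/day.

Hydraulic gradient i = Δh / L = 2.68 / 989 = 0.002710.
Darcy flux q = K · i = 4.160 × 0.002710 = 0.01127 m/day.
Seepage velocity v = q / n_e = 0.01127 / 0.15 = 0.07515 m/day.

0.0752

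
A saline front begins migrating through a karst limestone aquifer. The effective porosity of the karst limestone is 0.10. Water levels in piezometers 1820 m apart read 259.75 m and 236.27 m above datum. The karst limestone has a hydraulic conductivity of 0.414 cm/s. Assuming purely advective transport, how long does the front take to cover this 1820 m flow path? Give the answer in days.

Convert K: 0.414 cm/s × 864 = 357.7 m/day.
Hydraulic gradient i = (259.75 − 236.27) / 1820 = 23.48 / 1820 = 0.01290.
Darcy flux q = K · i = 357.7 × 0.01290 = 4.615 m/day.
Seepage velocity v = q / n_e = 4.615 / 0.10 = 46.15 m/day.
Travel time t = L / v = 1820 / 46.15 = 39.44 days.

39.4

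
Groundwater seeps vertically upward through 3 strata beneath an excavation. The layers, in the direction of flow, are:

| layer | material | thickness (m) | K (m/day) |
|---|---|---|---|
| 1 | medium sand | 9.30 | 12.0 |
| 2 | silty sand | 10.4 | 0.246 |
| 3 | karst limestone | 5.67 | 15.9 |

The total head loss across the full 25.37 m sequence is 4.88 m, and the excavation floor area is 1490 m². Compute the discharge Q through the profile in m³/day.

168

Flow is perpendicular to layering, so the layers act in series and the equivalent K is the thickness-weighted harmonic mean.
Total thickness L = 9.30 + 10.4 + 5.67 = 25.37 m.
Σ(b_i/K_i) = 9.30/12.0 + 10.4/0.246 + 5.67/15.9 = 43.41 d.
K_eq = L / Σ(b_i/K_i) = 25.37 / 43.41 = 0.5845 m/day.
Q = K_eq · A · (Δh/L) = 0.5845 × 1490 × (4.88/25.37) = 167.5 m³/day.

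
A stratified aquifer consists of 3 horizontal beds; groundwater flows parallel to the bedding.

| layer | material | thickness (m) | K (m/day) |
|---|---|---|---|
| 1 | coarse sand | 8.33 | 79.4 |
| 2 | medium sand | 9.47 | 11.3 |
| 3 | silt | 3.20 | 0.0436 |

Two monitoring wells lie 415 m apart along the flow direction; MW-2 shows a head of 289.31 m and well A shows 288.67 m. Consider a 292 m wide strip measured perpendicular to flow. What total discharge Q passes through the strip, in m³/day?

346

Flow is parallel to layering, so each bed carries its own Darcy discharge and the transmissivities add.
Σ(K_i·b_i) = 79.4×8.33 + 11.3×9.47 + 0.0436×3.20 = 768.6 m²/day.
Hydraulic gradient i = (289.31 − 288.67) / 415 = 0.64 / 415 = 0.001542.
Q = Σ(K_i·b_i) · W · i = 768.6 × 292 × 0.001542 = 346.1 m³/day.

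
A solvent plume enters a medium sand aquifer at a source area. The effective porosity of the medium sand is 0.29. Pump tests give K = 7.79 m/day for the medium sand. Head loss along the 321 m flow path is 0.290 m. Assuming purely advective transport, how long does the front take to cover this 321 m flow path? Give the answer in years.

Hydraulic gradient i = Δh / L = 0.290 / 321 = 0.0009034.
Darcy flux q = K · i = 7.790 × 0.0009034 = 0.007038 m/day.
Seepage velocity v = q / n_e = 0.007038 / 0.29 = 0.02427 m/day.
Travel time t = L / v = 321 / 0.02427 = 13227 days = 36.21 years.

36.2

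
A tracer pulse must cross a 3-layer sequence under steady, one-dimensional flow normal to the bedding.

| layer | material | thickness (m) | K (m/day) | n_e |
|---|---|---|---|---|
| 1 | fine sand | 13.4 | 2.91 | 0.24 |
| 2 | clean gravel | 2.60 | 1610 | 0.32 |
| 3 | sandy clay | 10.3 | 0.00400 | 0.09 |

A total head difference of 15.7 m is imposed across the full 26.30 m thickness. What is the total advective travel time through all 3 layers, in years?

With flow normal to the layers, continuity requires the same specific discharge q through every layer.
Σ(b_i/K_i) = 13.4/2.91 + 2.60/1610 + 10.3/0.00400 = 2580 d.
q = Δh / Σ(b_i/K_i) = 15.7 / 2580 = 0.006086 m/day.
In each layer the seepage velocity is v_i = q/n_i, so the layer transit time is t_i = b_i·n_i / q:
  layer 1 (fine sand): t_1 = 13.4 × 0.24 / 0.006086 = 528.4 d
  layer 2 (clean gravel): t_2 = 2.60 × 0.32 / 0.006086 = 136.7 d
  layer 3 (sandy clay): t_3 = 10.3 × 0.09 / 0.006086 = 152.3 d
Total t = Σ t_i = 817.4 days = 2.238 years.

2.24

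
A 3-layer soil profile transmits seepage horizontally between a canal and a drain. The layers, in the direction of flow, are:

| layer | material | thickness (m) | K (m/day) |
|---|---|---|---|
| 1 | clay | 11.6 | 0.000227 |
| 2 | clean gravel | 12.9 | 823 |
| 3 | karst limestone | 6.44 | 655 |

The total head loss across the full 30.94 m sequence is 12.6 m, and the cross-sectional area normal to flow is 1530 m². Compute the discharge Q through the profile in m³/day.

Flow is perpendicular to layering, so the layers act in series and the equivalent K is the thickness-weighted harmonic mean.
Total thickness L = 11.6 + 12.9 + 6.44 = 30.94 m.
Σ(b_i/K_i) = 11.6/0.000227 + 12.9/823 + 6.44/655 = 51101 d.
K_eq = L / Σ(b_i/K_i) = 30.94 / 51101 = 0.0006055 m/day.
Q = K_eq · A · (Δh/L) = 0.0006055 × 1530 × (12.6/30.94) = 0.3773 m³/day.

0.377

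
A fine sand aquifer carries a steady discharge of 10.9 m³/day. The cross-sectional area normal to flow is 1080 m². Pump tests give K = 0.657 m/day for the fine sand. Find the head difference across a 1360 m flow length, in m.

20.9

From Q = K·A·i, i = Q / (K·A) = 10.9 / (0.6570 × 1080) = 0.01536.
Head loss Δh = i · L = 0.01536 × 1360 = 20.89 m.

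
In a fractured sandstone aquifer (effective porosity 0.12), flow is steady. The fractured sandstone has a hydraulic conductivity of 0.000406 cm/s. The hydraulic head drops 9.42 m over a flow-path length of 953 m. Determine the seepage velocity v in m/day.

0.0289

Convert K: 0.000406 cm/s × 864 = 0.3508 m/day.
Hydraulic gradient i = Δh / L = 9.42 / 953 = 0.009885.
Darcy flux q = K · i = 0.3508 × 0.009885 = 0.003467 m/day.
Seepage velocity v = q / n_e = 0.003467 / 0.12 = 0.02889 m/day.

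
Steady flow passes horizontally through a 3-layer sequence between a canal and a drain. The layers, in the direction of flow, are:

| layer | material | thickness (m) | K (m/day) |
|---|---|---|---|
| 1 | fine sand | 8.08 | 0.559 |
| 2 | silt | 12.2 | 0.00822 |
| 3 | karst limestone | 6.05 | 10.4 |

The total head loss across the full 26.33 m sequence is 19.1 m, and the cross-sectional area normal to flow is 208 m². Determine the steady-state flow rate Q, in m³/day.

2.65

Flow is perpendicular to layering, so the layers act in series and the equivalent K is the thickness-weighted harmonic mean.
Total thickness L = 8.08 + 12.2 + 6.05 = 26.33 m.
Σ(b_i/K_i) = 8.08/0.559 + 12.2/0.00822 + 6.05/10.4 = 1499 d.
K_eq = L / Σ(b_i/K_i) = 26.33 / 1499 = 0.01756 m/day.
Q = K_eq · A · (Δh/L) = 0.01756 × 208 × (19.1/26.33) = 2.650 m³/day.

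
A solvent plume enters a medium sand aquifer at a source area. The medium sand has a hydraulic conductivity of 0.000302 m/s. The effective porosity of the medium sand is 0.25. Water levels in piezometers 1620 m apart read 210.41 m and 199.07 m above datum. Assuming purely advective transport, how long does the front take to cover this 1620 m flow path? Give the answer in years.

6.07

Convert K: 0.000302 m/s × 86400 = 26.09 m/day.
Hydraulic gradient i = (210.41 − 199.07) / 1620 = 11.34 / 1620 = 0.007000.
Darcy flux q = K · i = 26.09 × 0.007000 = 0.1826 m/day.
Seepage velocity v = q / n_e = 0.1826 / 0.25 = 0.7306 m/day.
Travel time t = L / v = 1620 / 0.7306 = 2217 days = 6.071 years.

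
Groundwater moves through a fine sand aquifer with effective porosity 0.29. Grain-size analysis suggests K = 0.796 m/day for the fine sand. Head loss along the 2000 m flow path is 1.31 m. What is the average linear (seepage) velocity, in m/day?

Hydraulic gradient i = Δh / L = 1.31 / 2000 = 0.0006550.
Darcy flux q = K · i = 0.7960 × 0.0006550 = 0.0005214 m/day.
Seepage velocity v = q / n_e = 0.0005214 / 0.29 = 0.001798 m/day.

0.00180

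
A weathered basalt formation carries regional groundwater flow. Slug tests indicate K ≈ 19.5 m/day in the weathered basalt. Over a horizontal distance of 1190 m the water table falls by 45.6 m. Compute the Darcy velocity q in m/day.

Hydraulic gradient i = Δh / L = 45.6 / 1190 = 0.03832.
Specific discharge q = K · i = 19.50 × 0.03832 = 0.7472 m/day.

0.747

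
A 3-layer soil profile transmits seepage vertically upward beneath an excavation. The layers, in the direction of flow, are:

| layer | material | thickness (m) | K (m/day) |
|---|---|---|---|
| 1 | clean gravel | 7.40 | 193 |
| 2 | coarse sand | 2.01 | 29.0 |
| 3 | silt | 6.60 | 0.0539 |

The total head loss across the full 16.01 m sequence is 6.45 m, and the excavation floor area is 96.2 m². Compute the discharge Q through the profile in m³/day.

5.06

Flow is perpendicular to layering, so the layers act in series and the equivalent K is the thickness-weighted harmonic mean.
Total thickness L = 7.40 + 2.01 + 6.60 = 16.01 m.
Σ(b_i/K_i) = 7.40/193 + 2.01/29.0 + 6.60/0.0539 = 122.6 d.
K_eq = L / Σ(b_i/K_i) = 16.01 / 122.6 = 0.1306 m/day.
Q = K_eq · A · (Δh/L) = 0.1306 × 96.2 × (6.45/16.01) = 5.063 m³/day.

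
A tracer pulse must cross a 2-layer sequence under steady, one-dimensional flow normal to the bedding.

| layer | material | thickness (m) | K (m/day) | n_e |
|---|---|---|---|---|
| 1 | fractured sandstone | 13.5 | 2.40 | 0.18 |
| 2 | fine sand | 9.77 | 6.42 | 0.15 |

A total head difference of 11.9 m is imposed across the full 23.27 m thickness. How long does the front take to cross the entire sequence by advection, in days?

With flow normal to the layers, continuity requires the same specific discharge q through every layer.
Σ(b_i/K_i) = 13.5/2.40 + 9.77/6.42 = 7.147 d.
q = Δh / Σ(b_i/K_i) = 11.9 / 7.147 = 1.665 m/day.
In each layer the seepage velocity is v_i = q/n_i, so the layer transit time is t_i = b_i·n_i / q:
  layer 1 (fractured sandstone): t_1 = 13.5 × 0.18 / 1.665 = 1.459 d
  layer 2 (fine sand): t_2 = 9.77 × 0.15 / 1.665 = 0.8801 d
Total t = Σ t_i = 2.340 days.

2.34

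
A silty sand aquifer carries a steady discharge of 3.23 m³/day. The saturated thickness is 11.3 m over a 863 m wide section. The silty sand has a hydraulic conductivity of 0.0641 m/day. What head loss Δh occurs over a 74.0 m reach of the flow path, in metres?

0.382

Cross-sectional area A = 863 × 11.3 = 9752 m².
From Q = K·A·i, i = Q / (K·A) = 3.23 / (0.06410 × 9752) = 0.005167.
Head loss Δh = i · L = 0.005167 × 74.0 = 0.3824 m.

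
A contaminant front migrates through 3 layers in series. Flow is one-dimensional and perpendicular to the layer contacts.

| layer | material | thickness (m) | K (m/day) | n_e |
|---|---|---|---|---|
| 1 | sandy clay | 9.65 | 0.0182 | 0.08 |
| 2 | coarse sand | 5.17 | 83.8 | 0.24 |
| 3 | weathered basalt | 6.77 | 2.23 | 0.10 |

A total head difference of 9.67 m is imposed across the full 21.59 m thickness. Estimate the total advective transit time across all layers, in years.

With flow normal to the layers, continuity requires the same specific discharge q through every layer.
Σ(b_i/K_i) = 9.65/0.0182 + 5.17/83.8 + 6.77/2.23 = 533.3 d.
q = Δh / Σ(b_i/K_i) = 9.67 / 533.3 = 0.01813 m/day.
In each layer the seepage velocity is v_i = q/n_i, so the layer transit time is t_i = b_i·n_i / q:
  layer 1 (sandy clay): t_1 = 9.65 × 0.08 / 0.01813 = 42.58 d
  layer 2 (coarse sand): t_2 = 5.17 × 0.24 / 0.01813 = 68.43 d
  layer 3 (weathered basalt): t_3 = 6.77 × 0.10 / 0.01813 = 37.34 d
Total t = Σ t_i = 148.3 days = 0.4062 years.

0.406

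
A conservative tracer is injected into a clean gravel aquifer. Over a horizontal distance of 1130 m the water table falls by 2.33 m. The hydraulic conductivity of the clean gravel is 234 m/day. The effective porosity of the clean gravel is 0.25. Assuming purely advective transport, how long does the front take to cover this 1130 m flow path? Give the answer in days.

585

Hydraulic gradient i = Δh / L = 2.33 / 1130 = 0.002062.
Darcy flux q = K · i = 234.0 × 0.002062 = 0.4825 m/day.
Seepage velocity v = q / n_e = 0.4825 / 0.25 = 1.930 m/day.
Travel time t = L / v = 1130 / 1.930 = 585.5 days.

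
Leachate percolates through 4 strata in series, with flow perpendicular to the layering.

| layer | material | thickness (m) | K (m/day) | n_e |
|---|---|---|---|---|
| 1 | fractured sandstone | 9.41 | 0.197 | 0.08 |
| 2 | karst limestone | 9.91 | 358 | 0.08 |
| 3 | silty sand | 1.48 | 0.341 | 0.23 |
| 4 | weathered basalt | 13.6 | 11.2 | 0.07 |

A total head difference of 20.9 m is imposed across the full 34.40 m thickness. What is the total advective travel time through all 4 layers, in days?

With flow normal to the layers, continuity requires the same specific discharge q through every layer.
Σ(b_i/K_i) = 9.41/0.197 + 9.91/358 + 1.48/0.341 + 13.6/11.2 = 53.35 d.
q = Δh / Σ(b_i/K_i) = 20.9 / 53.35 = 0.3918 m/day.
In each layer the seepage velocity is v_i = q/n_i, so the layer transit time is t_i = b_i·n_i / q:
  layer 1 (fractured sandstone): t_1 = 9.41 × 0.08 / 0.3918 = 1.922 d
  layer 2 (karst limestone): t_2 = 9.91 × 0.08 / 0.3918 = 2.024 d
  layer 3 (silty sand): t_3 = 1.48 × 0.23 / 0.3918 = 0.8689 d
  layer 4 (weathered basalt): t_4 = 13.6 × 0.07 / 0.3918 = 2.430 d
Total t = Σ t_i = 7.244 days.

7.24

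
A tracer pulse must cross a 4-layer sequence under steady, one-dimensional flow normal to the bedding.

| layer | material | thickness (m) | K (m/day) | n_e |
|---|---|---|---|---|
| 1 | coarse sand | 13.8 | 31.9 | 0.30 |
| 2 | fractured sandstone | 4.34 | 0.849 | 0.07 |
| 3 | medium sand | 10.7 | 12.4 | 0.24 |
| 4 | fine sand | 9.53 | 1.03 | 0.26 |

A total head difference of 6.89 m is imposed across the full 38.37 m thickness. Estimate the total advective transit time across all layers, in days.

With flow normal to the layers, continuity requires the same specific discharge q through every layer.
Σ(b_i/K_i) = 13.8/31.9 + 4.34/0.849 + 10.7/12.4 + 9.53/1.03 = 15.66 d.
q = Δh / Σ(b_i/K_i) = 6.89 / 15.66 = 0.4400 m/day.
In each layer the seepage velocity is v_i = q/n_i, so the layer transit time is t_i = b_i·n_i / q:
  layer 1 (coarse sand): t_1 = 13.8 × 0.30 / 0.4400 = 9.410 d
  layer 2 (fractured sandstone): t_2 = 4.34 × 0.07 / 0.4400 = 0.6905 d
  layer 3 (medium sand): t_3 = 10.7 × 0.24 / 0.4400 = 5.837 d
  layer 4 (fine sand): t_4 = 9.53 × 0.26 / 0.4400 = 5.632 d
Total t = Σ t_i = 21.57 days.

21.6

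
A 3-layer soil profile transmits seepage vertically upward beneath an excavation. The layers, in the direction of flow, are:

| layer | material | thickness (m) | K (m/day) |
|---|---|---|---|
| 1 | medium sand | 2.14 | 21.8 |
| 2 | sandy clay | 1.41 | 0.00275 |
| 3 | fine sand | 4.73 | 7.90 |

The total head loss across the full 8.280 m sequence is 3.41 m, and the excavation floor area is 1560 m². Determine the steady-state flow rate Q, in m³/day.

10.4

Flow is perpendicular to layering, so the layers act in series and the equivalent K is the thickness-weighted harmonic mean.
Total thickness L = 2.14 + 1.41 + 4.73 = 8.280 m.
Σ(b_i/K_i) = 2.14/21.8 + 1.41/0.00275 + 4.73/7.90 = 513.4 d.
K_eq = L / Σ(b_i/K_i) = 8.280 / 513.4 = 0.01613 m/day.
Q = K_eq · A · (Δh/L) = 0.01613 × 1560 × (3.41/8.280) = 10.36 m³/day.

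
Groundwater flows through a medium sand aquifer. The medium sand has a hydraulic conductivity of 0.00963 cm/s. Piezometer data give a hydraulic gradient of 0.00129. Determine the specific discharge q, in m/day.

Convert K: 0.00963 cm/s × 864 = 8.320 m/day.
Hydraulic gradient i = 0.00129.
Specific discharge q = K · i = 8.320 × 0.001290 = 0.01073 m/day.

0.0107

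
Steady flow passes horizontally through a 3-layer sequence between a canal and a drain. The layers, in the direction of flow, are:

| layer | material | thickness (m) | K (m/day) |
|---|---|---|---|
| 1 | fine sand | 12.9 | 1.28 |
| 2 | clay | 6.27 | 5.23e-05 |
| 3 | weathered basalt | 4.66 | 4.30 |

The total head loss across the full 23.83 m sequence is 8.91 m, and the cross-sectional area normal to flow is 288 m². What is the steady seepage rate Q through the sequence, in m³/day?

Flow is perpendicular to layering, so the layers act in series and the equivalent K is the thickness-weighted harmonic mean.
Total thickness L = 12.9 + 6.27 + 4.66 = 23.83 m.
Σ(b_i/K_i) = 12.9/1.28 + 6.27/5.23e-05 + 4.66/4.30 = 1.199e+05 d.
K_eq = L / Σ(b_i/K_i) = 23.83 / 1.199e+05 = 0.0001988 m/day.
Q = K_eq · A · (Δh/L) = 0.0001988 × 288 × (8.91/23.83) = 0.02140 m³/day.

0.0214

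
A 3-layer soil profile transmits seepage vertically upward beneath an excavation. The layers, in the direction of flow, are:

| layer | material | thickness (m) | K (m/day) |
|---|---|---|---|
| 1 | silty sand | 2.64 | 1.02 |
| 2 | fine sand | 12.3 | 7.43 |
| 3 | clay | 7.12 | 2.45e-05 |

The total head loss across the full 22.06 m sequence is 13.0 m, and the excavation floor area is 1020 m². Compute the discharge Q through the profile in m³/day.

Flow is perpendicular to layering, so the layers act in series and the equivalent K is the thickness-weighted harmonic mean.
Total thickness L = 2.64 + 12.3 + 7.12 = 22.06 m.
Σ(b_i/K_i) = 2.64/1.02 + 12.3/7.43 + 7.12/2.45e-05 = 2.906e+05 d.
K_eq = L / Σ(b_i/K_i) = 22.06 / 2.906e+05 = 7.591e-05 m/day.
Q = K_eq · A · (Δh/L) = 7.591e-05 × 1020 × (13.0/22.06) = 0.04563 m³/day.

0.0456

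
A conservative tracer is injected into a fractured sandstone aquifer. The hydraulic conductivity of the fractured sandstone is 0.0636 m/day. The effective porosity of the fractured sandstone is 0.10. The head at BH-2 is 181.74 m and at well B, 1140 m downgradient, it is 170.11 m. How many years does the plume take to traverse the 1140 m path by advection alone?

Hydraulic gradient i = (181.74 − 170.11) / 1140 = 11.63 / 1140 = 0.01020.
Darcy flux q = K · i = 0.06360 × 0.01020 = 0.0006488 m/day.
Seepage velocity v = q / n_e = 0.0006488 / 0.10 = 0.006488 m/day.
Travel time t = L / v = 1140 / 0.006488 = 1.757e+05 days = 481.0 years.

481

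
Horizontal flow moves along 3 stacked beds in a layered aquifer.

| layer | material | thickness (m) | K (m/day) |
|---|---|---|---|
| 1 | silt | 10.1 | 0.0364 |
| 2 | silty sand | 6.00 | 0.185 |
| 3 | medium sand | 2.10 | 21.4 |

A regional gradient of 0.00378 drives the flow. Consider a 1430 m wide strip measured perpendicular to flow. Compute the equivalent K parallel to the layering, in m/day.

Flow is parallel to layering, so each bed carries its own Darcy discharge and the transmissivities add.
Σ(K_i·b_i) = 0.0364×10.1 + 0.185×6.00 + 21.4×2.10 = 46.42 m²/day.
Total thickness b = 18.20 m, so K_eq = Σ(K_i·b_i)/b = 2.550 m/day.

2.55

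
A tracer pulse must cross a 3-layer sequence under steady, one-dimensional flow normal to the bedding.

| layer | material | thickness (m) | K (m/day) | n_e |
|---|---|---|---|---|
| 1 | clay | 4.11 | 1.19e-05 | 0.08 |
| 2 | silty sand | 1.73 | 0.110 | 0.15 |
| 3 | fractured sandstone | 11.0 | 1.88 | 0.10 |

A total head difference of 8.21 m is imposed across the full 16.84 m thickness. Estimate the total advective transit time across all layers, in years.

194

With flow normal to the layers, continuity requires the same specific discharge q through every layer.
Σ(b_i/K_i) = 4.11/1.19e-05 + 1.73/0.110 + 11.0/1.88 = 3.454e+05 d.
q = Δh / Σ(b_i/K_i) = 8.21 / 3.454e+05 = 2.377e-05 m/day.
In each layer the seepage velocity is v_i = q/n_i, so the layer transit time is t_i = b_i·n_i / q:
  layer 1 (clay): t_1 = 4.11 × 0.08 / 2.377e-05 = 13833 d
  layer 2 (silty sand): t_2 = 1.73 × 0.15 / 2.377e-05 = 10917 d
  layer 3 (fractured sandstone): t_3 = 11.0 × 0.10 / 2.377e-05 = 46278 d
Total t = Σ t_i = 71028 days = 194.5 years.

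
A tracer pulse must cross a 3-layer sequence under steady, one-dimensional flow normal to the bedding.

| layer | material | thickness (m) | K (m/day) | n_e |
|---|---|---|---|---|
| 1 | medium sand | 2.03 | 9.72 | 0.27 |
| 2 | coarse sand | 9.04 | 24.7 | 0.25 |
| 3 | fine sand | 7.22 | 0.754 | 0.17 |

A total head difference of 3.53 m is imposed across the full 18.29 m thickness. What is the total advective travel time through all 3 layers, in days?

With flow normal to the layers, continuity requires the same specific discharge q through every layer.
Σ(b_i/K_i) = 2.03/9.72 + 9.04/24.7 + 7.22/0.754 = 10.15 d.
q = Δh / Σ(b_i/K_i) = 3.53 / 10.15 = 0.3478 m/day.
In each layer the seepage velocity is v_i = q/n_i, so the layer transit time is t_i = b_i·n_i / q:
  layer 1 (medium sand): t_1 = 2.03 × 0.27 / 0.3478 = 1.576 d
  layer 2 (coarse sand): t_2 = 9.04 × 0.25 / 0.3478 = 6.499 d
  layer 3 (fine sand): t_3 = 7.22 × 0.17 / 0.3478 = 3.529 d
Total t = Σ t_i = 11.60 days.

11.6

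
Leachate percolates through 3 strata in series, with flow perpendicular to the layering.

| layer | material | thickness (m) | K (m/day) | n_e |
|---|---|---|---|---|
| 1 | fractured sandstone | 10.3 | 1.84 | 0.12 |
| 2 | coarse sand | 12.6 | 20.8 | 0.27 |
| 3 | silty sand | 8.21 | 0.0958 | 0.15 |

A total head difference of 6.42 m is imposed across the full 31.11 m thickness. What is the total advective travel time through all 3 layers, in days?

With flow normal to the layers, continuity requires the same specific discharge q through every layer.
Σ(b_i/K_i) = 10.3/1.84 + 12.6/20.8 + 8.21/0.0958 = 91.90 d.
q = Δh / Σ(b_i/K_i) = 6.42 / 91.90 = 0.06986 m/day.
In each layer the seepage velocity is v_i = q/n_i, so the layer transit time is t_i = b_i·n_i / q:
  layer 1 (fractured sandstone): t_1 = 10.3 × 0.12 / 0.06986 = 17.69 d
  layer 2 (coarse sand): t_2 = 12.6 × 0.27 / 0.06986 = 48.70 d
  layer 3 (silty sand): t_3 = 8.21 × 0.15 / 0.06986 = 17.63 d
Total t = Σ t_i = 84.02 days.

84.0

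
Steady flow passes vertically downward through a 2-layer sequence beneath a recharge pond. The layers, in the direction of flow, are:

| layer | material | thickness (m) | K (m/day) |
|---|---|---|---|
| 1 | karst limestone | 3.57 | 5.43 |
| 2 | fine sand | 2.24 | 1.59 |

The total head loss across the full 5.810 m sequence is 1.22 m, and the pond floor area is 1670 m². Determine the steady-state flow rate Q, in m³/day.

Flow is perpendicular to layering, so the layers act in series and the equivalent K is the thickness-weighted harmonic mean.
Total thickness L = 3.57 + 2.24 = 5.810 m.
Σ(b_i/K_i) = 3.57/5.43 + 2.24/1.59 = 2.066 d.
K_eq = L / Σ(b_i/K_i) = 5.810 / 2.066 = 2.812 m/day.
Q = K_eq · A · (Δh/L) = 2.812 × 1670 × (1.22/5.810) = 986.0 m³/day.

986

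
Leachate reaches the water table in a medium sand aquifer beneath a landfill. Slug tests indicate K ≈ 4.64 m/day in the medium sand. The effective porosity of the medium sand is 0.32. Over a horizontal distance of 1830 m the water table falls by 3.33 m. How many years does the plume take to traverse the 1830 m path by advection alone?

Hydraulic gradient i = Δh / L = 3.33 / 1830 = 0.001820.
Darcy flux q = K · i = 4.640 × 0.001820 = 0.008443 m/day.
Seepage velocity v = q / n_e = 0.008443 / 0.32 = 0.02639 m/day.
Travel time t = L / v = 1830 / 0.02639 = 69357 days = 189.9 years.

190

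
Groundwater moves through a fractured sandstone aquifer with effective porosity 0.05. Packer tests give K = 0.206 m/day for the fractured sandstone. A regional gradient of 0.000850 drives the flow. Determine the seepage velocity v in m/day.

0.00350

Hydraulic gradient i = 0.000850.
Darcy flux q = K · i = 0.2060 × 0.0008500 = 0.0001751 m/day.
Seepage velocity v = q / n_e = 0.0001751 / 0.05 = 0.003502 m/day.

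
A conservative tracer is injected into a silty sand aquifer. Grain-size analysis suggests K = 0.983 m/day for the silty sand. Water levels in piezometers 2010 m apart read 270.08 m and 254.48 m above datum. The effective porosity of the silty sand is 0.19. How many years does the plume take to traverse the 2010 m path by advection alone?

Hydraulic gradient i = (270.08 − 254.48) / 2010 = 15.6 / 2010 = 0.007761.
Darcy flux q = K · i = 0.9830 × 0.007761 = 0.007629 m/day.
Seepage velocity v = q / n_e = 0.007629 / 0.19 = 0.04015 m/day.
Travel time t = L / v = 2010 / 0.04015 = 50057 days = 137.0 years.

137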